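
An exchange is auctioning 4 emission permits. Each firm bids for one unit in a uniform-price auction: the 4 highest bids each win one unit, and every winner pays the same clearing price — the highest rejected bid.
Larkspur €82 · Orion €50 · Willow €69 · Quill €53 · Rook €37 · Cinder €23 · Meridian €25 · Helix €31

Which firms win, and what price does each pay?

Ordering the bids: 82 (Larkspur), 69 (Willow), 53 (Quill), 50 (Orion), 37 (Rook), 31 (Helix), …
Top 4: Larkspur, Willow, Quill, Orion.
First losing bid is Rook's €37, which sets the uniform price.

Larkspur, Willow, Quill, Orion; each pays €37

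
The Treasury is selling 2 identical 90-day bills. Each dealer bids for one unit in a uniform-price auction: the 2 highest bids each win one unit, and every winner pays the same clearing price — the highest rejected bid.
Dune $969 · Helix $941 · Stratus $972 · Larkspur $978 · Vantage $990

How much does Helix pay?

Helix pays $0

Ordering the bids: 990 (Vantage), 978 (Larkspur), 972 (Stratus), 969 (Dune), …
The 2 highest are Vantage, Larkspur.
Highest unsuccessful bid: $972 → clearing price.
Helix does not win → pays $0.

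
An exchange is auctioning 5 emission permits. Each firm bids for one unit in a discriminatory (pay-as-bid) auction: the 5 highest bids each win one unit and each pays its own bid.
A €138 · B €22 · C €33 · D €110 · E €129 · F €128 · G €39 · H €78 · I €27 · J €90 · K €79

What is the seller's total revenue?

Bids ranked high→low: 138 (A), 129 (E), 128 (F), 110 (D), 90 (J), 79 (K), 78 (H), …
The 5 highest are A, E, F, D, J.
Total revenue = 138 + 129 + 128 + 110 + 90 = €595.

Total revenue: €595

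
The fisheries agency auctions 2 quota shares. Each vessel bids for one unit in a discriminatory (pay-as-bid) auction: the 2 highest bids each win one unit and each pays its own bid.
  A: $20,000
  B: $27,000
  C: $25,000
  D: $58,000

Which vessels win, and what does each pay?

D $58,000, B $27,000

Sorting: 58,000 (D), 27,000 (B), 25,000 (C), 20,000 (A)
Winners (2 units): D, B.
Each winner pays its own bid: D $58,000, B $27,000.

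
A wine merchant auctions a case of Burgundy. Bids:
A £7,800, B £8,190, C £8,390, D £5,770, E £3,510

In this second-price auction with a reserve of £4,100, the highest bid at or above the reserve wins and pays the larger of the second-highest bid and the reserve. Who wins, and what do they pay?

Rule: the highest bid at or above the reserve wins and pays the larger of the second-highest bid and the reserve.
Bids ranked: 8,390 (C) > 8,190 (B) > 7,800 (A) > 5,770 (D) > 3,510 (E)
C has the top bid at or above the reserve (£8,390).
max(second-highest £8,190, reserve £4,100) = £8,190; the reserve does not bind.

C pays £8,190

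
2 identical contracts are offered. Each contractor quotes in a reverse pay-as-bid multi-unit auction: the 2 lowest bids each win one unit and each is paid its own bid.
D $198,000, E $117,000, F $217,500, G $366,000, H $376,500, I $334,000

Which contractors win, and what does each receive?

E $117,000, D $198,000

Bids ranked low→high: 117,000 (E), 198,000 (D), 217,500 (F), 334,000 (I), …
Winners (2 units): E, D.
Each winner is paid its own bid: E $117,000, D $198,000.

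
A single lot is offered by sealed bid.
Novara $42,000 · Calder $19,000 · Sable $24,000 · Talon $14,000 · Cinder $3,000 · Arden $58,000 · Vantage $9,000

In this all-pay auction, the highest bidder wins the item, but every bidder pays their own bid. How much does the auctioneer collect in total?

Total revenue: $169,000

Bids ranked: 58,000 (Arden) > 42,000 (Novara) > 24,000 (Sable) > 19,000 (Calder) > 14,000 (Talon) > 9,000 (Vantage) > …
Arden wins with the top bid; all bids are sunk regardless.
Every bidder forfeits their bid regardless of winning.
Revenue = 42,000 + 19,000 + 24,000 + 14,000 + 3,000 + 58,000 + 9,000 = $169,000.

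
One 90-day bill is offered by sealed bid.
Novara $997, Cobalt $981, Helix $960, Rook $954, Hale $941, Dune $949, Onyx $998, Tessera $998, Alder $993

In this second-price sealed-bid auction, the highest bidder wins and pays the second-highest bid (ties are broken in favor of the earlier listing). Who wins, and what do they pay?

Sorting bids: 998 (Onyx) > 998 (Tessera) > 997 (Novara) > 993 (Alder) > 981 (Cobalt) > 960 (Helix) > …
Tie at $998 → Onyx wins by tie-break.
Second-price: Onyx pays Tessera's bid of $998.

Onyx pays $998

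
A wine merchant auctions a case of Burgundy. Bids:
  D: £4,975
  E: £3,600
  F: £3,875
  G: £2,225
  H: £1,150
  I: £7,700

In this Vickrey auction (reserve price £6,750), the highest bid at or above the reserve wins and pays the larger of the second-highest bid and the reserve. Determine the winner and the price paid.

Sorting bids: 7,700 (I) > 4,975 (D) > 3,875 (F) > 3,600 (E) > 2,225 (G) > 1,150 (H)
Highest eligible bid: I at £7,700.
Second-highest bid £4,975 is below the reserve £6,750, so the reserve binds → payment £6,750.

I pays £6,750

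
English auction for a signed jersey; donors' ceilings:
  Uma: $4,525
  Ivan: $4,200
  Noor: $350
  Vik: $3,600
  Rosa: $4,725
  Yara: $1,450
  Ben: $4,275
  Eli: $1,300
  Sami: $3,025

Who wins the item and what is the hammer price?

Rosa wins at $4,525

Open ascending-bid auction: the price rises until one bidder remains; the winner pays the price at which the last rival dropped out.
Limits ranked: 4,725 (Rosa) > 4,525 (Uma) > 4,275 (Ben) > 4,200 (Ivan) > 3,600 (Vik) > 3,025 (Sami) > …
Bidding ends when Uma exits at $4,525; Rosa takes it.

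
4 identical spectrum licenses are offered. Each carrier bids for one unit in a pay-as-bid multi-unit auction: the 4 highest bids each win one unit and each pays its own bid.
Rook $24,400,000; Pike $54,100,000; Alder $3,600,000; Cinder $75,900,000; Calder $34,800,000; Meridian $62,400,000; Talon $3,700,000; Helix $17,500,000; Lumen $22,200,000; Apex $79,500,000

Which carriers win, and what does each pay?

Apex $79,500,000, Cinder $75,900,000, Meridian $62,400,000, Pike $54,100,000

Bids ranked high→low: 79,500,000 (Apex), 75,900,000 (Cinder), 62,400,000 (Meridian), 54,100,000 (Pike), 34,800,000 (Calder), 24,400,000 (Rook), …
Winners (4 units): Apex, Cinder, Meridian, Pike.
Each winner pays its own bid: Apex $79,500,000, Cinder $75,900,000, Meridian $62,400,000, Pike $54,100,000.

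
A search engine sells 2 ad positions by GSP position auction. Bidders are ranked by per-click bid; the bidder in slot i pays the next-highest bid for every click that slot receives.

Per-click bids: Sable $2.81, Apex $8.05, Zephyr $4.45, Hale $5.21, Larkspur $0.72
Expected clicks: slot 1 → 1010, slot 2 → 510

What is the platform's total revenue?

Ranked by bid: $8.05 (Apex) > $5.21 (Hale) > $4.45 (Zephyr) > …
Slot 1: Apex pays $5.21 × 1010 = $5262.10
Slot 2: Hale pays $4.45 × 510 = $2269.50
Total = $7531.60

Total revenue: $7531.60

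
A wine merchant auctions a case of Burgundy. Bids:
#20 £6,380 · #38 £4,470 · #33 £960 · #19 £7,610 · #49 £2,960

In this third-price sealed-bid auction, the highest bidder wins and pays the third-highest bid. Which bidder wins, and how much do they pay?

#19 pays £4,470

Sorting bids: 7,610 (#19) > 6,380 (#20) > 4,470 (#38) > 2,960 (#49) > 960 (#33)
#19 is highest; pays the third-highest bid, £4,470.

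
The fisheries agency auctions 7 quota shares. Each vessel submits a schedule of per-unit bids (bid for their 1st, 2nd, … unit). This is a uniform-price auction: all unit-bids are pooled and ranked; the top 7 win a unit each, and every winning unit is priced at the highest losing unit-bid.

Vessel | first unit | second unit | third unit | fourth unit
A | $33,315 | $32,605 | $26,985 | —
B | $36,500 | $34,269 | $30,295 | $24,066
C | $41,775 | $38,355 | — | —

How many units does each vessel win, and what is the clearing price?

A 2, B 3, C 2; clearing price $26,985

All unit-bids, highest first — top 7: 41,775 (C-1), 38,355 (C-2), 36,500 (B-1), 34,269 (B-2), 33,315 (A-1), 32,605 (A-2), 30,295 (B-3)
Highest rejected unit-bid = $26,985.
Allocation: A 2, B 3, C 2.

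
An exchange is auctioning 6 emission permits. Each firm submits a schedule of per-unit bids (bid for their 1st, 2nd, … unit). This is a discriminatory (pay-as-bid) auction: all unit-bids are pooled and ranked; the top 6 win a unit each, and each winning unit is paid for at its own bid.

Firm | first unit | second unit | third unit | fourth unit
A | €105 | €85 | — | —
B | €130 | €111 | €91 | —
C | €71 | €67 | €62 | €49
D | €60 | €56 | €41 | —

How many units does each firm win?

A 2, B 3, C 1

Pooled unit-bids ranked (top 6): 130 (B-1), 111 (B-2), 105 (A-1), 91 (B-3), 85 (A-2), 71 (C-1)
Next rejected bid: €67 (not a price — pay-as-bid).
Allocation: A 2, B 3, C 1.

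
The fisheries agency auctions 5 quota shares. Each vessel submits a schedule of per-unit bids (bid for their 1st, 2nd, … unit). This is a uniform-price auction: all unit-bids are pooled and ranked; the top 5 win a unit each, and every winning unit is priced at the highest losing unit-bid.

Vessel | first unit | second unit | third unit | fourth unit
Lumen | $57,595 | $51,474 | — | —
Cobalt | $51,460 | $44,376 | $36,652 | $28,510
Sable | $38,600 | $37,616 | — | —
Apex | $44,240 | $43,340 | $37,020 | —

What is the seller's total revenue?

Total revenue: $216,700

Pooled unit-bids ranked (top 5): 57,595 (Lumen-1), 51,474 (Lumen-2), 51,460 (Cobalt-1), 44,376 (Cobalt-2), 44,240 (Apex-1)
Highest rejected unit-bid = $43,340.
Allocation: Apex 1, Cobalt 2, Lumen 2. Every unit priced at $43,340.
Revenue = 5 × 43,340 = $216,700.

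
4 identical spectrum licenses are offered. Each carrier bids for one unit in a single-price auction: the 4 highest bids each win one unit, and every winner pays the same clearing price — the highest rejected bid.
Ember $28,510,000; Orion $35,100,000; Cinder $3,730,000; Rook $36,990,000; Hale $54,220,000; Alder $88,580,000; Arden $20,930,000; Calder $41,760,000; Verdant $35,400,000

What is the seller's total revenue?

Total revenue: $141,600,000

Sorting: 88,580,000 (Alder), 54,220,000 (Hale), 41,760,000 (Calder), 36,990,000 (Rook), 35,400,000 (Verdant), 35,100,000 (Orion), …
The 4 highest are Alder, Hale, Calder, Rook.
Clearing price = highest rejected bid = $35,400,000.
Total revenue = 4 × $35,400,000 = $141,600,000.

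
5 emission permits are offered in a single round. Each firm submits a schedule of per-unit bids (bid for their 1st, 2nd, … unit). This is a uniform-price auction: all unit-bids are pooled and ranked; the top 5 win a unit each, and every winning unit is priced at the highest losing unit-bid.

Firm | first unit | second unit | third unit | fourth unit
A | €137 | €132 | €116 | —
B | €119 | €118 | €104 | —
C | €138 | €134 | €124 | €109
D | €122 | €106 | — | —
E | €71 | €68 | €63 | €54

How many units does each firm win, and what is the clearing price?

Merging the schedules and taking the best 5: 138 (C-1), 137 (A-1), 134 (C-2), 132 (A-2), 124 (C-3)
Highest rejected unit-bid = €122.
Allocation: A 2, C 3.

A 2, C 3; clearing price €122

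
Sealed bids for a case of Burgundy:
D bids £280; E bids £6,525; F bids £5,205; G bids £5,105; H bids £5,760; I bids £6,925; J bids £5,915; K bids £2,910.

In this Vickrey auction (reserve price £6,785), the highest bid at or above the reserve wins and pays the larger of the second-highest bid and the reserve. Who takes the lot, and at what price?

Bids in order: 6,925 (I) > 6,525 (E) > 5,915 (J) > 5,760 (H) > 5,205 (F) > 5,105 (G) > …
Highest eligible bid: I at £6,925.
Second-highest bid £6,525 is below the reserve £6,785, so the reserve binds → payment £6,785.

I pays £6,785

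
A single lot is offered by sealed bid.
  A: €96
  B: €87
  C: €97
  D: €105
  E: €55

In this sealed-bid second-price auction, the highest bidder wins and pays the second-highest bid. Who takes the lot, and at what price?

D pays €97

Bids in order: 105 (D) > 97 (C) > 96 (A) > 87 (B) > 55 (E)
D wins with the highest bid; price is set by the runner-up at €97.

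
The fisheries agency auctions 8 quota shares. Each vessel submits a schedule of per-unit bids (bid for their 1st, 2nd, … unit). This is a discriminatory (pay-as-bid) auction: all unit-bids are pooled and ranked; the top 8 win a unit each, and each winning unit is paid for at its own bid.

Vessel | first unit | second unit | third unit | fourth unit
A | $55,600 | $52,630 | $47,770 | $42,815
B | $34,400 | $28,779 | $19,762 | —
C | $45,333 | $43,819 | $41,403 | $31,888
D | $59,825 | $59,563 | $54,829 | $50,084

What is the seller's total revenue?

Total revenue: $425,634

All unit-bids, highest first — top 8: 59,825 (D-1), 59,563 (D-2), 55,600 (A-1), 54,829 (D-3), 52,630 (A-2), 50,084 (D-4), 47,770 (A-3), 45,333 (C-1)
Next rejected bid: $43,819 (not a price — pay-as-bid).
Each winning unit pays its own bid.
Revenue = 59,825 + 59,563 + 55,600 + 54,829 + 52,630 + 50,084 + 47,770 + 45,333 = $425,634.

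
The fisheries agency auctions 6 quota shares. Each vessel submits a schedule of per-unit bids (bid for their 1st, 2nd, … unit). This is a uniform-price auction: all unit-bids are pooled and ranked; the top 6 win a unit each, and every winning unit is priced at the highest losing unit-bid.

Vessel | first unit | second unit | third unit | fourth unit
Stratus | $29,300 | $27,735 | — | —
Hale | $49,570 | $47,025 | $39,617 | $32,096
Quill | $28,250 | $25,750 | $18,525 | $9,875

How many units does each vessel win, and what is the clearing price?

Pooled unit-bids ranked (top 6): 49,570 (Hale-1), 47,025 (Hale-2), 39,617 (Hale-3), 32,096 (Hale-4), 29,300 (Stratus-1), 28,250 (Quill-1)
Highest rejected unit-bid = $27,735.
Allocation: Hale 4, Quill 1, Stratus 1.

Hale 4, Quill 1, Stratus 1; clearing price $27,735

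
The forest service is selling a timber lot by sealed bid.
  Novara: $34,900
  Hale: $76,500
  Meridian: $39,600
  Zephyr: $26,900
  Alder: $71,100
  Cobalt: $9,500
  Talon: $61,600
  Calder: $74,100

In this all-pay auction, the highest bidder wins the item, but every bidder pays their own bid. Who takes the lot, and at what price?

Sorting bids: 76,500 (Hale) > 74,100 (Calder) > 71,100 (Alder) > 61,600 (Talon) > 39,600 (Meridian) > 34,900 (Novara) > …
Hale wins with the top bid; all bids are sunk regardless.

Hale pays $76,500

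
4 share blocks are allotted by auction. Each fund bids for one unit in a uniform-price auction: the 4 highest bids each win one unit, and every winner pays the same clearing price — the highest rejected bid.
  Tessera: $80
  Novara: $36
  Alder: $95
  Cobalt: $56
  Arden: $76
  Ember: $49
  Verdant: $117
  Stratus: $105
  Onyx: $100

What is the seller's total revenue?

Total revenue: $320

Ordering the bids: 117 (Verdant), 105 (Stratus), 100 (Onyx), 95 (Alder), 80 (Tessera), 76 (Arden), …
Top 4: Verdant, Stratus, Onyx, Alder.
First losing bid is Tessera's $80, which sets the uniform price.
Total revenue = 4 × $80 = $320.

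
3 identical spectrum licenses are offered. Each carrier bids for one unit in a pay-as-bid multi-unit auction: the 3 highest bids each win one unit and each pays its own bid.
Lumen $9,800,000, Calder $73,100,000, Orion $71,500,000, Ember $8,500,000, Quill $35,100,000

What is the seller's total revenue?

Bids ranked high→low: 73,100,000 (Calder), 71,500,000 (Orion), 35,100,000 (Quill), 9,800,000 (Lumen), 8,500,000 (Ember)
Winners (3 units): Calder, Orion, Quill.
Total revenue = 73,100,000 + 71,500,000 + 35,100,000 = $179,700,000.

Total revenue: $179,700,000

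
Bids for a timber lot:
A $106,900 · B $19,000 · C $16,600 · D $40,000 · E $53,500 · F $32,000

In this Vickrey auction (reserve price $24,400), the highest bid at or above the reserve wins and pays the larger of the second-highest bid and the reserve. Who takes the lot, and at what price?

Sorting bids: 106,900 (A) > 53,500 (E) > 40,000 (D) > 32,000 (F) > 19,000 (B) > 16,600 (C)
A has the top bid at or above the reserve ($106,900).
max(second-highest $53,500, reserve $24,400) = $53,500; the reserve does not bind.

A pays $53,500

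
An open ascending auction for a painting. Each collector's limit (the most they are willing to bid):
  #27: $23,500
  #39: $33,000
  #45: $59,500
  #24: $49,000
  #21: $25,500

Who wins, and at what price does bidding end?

#45 wins at $49,000

Ascending (English) auction: the price rises until one bidder remains; the winner pays the price at which the last rival dropped out.
Sorting limits: 59,500 (#45) > 49,000 (#24) > 33,000 (#39) > 25,500 (#21) > 23,500 (#27)
Once the price passes $49,000, only #45 is left; the hammer falls at #24's limit of $49,000.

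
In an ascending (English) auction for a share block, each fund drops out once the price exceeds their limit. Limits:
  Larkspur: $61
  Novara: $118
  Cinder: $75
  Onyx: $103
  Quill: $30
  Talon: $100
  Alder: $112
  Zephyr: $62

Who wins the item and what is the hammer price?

Novara wins at $112

Sorting limits: 118 (Novara) > 112 (Alder) > 103 (Onyx) > 100 (Talon) > 75 (Cinder) > 62 (Zephyr) > …
Once the price passes $112, only Novara is left; the hammer falls at Alder's limit of $112.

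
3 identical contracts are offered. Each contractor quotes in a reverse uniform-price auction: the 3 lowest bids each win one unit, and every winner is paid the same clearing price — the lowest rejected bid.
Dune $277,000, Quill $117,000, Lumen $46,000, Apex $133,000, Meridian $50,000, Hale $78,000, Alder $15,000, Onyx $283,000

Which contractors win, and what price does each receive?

Sorting: 15,000 (Alder), 46,000 (Lumen), 50,000 (Meridian), 78,000 (Hale), 117,000 (Quill), …
Lowest 3: Alder, Lumen, Meridian.
Clearing price = lowest rejected bid = $78,000.

Alder, Lumen, Meridian; each is paid $78,000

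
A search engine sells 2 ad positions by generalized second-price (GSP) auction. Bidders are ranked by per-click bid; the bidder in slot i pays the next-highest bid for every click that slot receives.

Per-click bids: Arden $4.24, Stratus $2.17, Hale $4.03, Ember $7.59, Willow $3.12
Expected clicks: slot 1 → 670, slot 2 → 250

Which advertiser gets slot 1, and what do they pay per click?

Sorting advertisers: $7.59 (Ember) > $4.24 (Arden) > $4.03 (Hale) > …
Slot 1 goes to the first-ranked bidder, Ember, who pays the next bid down: $4.24/click.

Ember; $4.24 per click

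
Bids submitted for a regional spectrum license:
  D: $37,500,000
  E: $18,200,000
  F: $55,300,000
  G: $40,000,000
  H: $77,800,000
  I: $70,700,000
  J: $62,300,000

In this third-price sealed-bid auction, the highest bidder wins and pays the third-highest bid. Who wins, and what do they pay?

H pays $62,300,000

Bids in order: 77,800,000 (H) > 70,700,000 (I) > 62,300,000 (J) > 55,300,000 (F) > 40,000,000 (G) > 37,500,000 (D) > …
H wins; payment is bid #3 in the ranking = $62,300,000.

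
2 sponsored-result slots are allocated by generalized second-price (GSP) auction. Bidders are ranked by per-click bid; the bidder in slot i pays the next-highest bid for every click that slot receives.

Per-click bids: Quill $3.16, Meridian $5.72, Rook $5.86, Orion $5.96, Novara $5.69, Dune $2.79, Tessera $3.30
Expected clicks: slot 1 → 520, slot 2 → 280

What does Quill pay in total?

Quill pays $0.00

Ranked by bid: $5.96 (Orion) > $5.86 (Rook) > $5.72 (Meridian) > …
Quill ranks below slot 2 → no slot, pays nothing.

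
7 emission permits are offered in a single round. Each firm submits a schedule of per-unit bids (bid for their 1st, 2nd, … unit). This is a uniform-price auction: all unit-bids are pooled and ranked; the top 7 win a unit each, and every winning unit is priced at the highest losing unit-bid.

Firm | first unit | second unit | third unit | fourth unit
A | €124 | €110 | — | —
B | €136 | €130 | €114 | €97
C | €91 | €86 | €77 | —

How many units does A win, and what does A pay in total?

Pooled unit-bids ranked (top 7): 136 (B-1), 130 (B-2), 124 (A-1), 114 (B-3), 110 (A-2), 97 (B-4), 91 (C-1)
The (k+1)-th unit-bid is €86.
A wins 2 unit(s) at €86 each.

A: 2 units, pays €172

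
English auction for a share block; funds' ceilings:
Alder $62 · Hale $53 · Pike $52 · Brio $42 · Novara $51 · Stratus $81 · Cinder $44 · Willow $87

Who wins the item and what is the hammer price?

Limits ranked: 87 (Willow) > 81 (Stratus) > 62 (Alder) > 53 (Hale) > 52 (Pike) > 51 (Novara) > …
Stratus is the last rival to drop out, at $81; Willow remains and wins at that price.

Willow wins at $81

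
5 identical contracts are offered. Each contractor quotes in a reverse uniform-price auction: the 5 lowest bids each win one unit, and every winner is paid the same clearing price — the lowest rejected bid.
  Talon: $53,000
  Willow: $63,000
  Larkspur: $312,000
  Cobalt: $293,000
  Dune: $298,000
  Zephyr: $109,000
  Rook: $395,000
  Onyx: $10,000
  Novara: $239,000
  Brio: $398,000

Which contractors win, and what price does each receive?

Onyx, Talon, Willow, Zephyr, Novara; each is paid $293,000

Sorting: 10,000 (Onyx), 53,000 (Talon), 63,000 (Willow), 109,000 (Zephyr), 239,000 (Novara), 293,000 (Cobalt), 298,000 (Dune), …
Lowest 5: Onyx, Talon, Willow, Zephyr, Novara.
First losing bid is Cobalt's $293,000, which sets the uniform price.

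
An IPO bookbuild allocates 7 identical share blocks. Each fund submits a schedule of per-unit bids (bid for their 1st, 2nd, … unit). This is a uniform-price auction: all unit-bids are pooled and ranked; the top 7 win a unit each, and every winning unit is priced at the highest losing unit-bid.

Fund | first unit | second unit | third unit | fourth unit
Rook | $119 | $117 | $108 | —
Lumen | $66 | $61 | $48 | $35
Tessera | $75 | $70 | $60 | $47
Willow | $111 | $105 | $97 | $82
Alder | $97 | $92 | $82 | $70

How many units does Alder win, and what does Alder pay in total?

Alder: 1 unit, pays $92

Pooled unit-bids ranked (top 7): 119 (Rook-1), 117 (Rook-2), 111 (Willow-1), 108 (Rook-3), 105 (Willow-2), 97 (Willow-3), 97 (Alder-1)
Highest rejected unit-bid = $92.
Alder wins 1 unit(s) at $92 each.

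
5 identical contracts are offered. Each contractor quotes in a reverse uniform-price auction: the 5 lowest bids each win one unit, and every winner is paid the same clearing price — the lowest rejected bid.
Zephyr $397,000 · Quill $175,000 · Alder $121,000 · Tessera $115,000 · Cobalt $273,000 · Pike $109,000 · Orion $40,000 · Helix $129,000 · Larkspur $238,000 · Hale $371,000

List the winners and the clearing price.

Orion, Pike, Tessera, Alder, Helix; each is paid $175,000

Sorting: 40,000 (Orion), 109,000 (Pike), 115,000 (Tessera), 121,000 (Alder), 129,000 (Helix), 175,000 (Quill), 238,000 (Larkspur), …
Winners (5 units): Orion, Pike, Tessera, Alder, Helix.
Lowest unsuccessful bid: $175,000 → clearing price.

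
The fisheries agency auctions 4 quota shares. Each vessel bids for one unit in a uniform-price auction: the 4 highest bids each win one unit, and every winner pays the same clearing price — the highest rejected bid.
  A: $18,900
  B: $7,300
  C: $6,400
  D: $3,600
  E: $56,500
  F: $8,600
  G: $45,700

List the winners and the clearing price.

E, G, A, F; each pays $7,300

Ordering the bids: 56,500 (E), 45,700 (G), 18,900 (A), 8,600 (F), 7,300 (B), 6,400 (C), …
Top 4: E, G, A, F.
First losing bid is B's $7,300, which sets the uniform price.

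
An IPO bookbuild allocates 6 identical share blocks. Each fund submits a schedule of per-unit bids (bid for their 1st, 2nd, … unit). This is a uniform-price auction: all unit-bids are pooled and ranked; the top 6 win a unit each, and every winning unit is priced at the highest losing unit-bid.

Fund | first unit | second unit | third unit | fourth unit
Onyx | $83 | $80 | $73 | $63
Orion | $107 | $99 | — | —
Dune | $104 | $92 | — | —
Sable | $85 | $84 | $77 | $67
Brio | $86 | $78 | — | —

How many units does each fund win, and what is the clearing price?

Merging the schedules and taking the best 6: 107 (Orion-1), 104 (Dune-1), 99 (Orion-2), 92 (Dune-2), 86 (Brio-1), 85 (Sable-1)
Highest rejected unit-bid = $84.
Allocation: Brio 1, Dune 2, Orion 2, Sable 1.

Brio 1, Dune 2, Orion 2, Sable 1; clearing price $84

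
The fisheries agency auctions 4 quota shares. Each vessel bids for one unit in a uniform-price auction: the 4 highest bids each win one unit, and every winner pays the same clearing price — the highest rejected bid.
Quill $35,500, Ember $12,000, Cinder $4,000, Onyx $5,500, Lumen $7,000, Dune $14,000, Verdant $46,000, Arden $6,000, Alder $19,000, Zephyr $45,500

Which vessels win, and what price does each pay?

Sorting: 46,000 (Verdant), 45,500 (Zephyr), 35,500 (Quill), 19,000 (Alder), 14,000 (Dune), 12,000 (Ember), …
Top 4: Verdant, Zephyr, Quill, Alder.
First losing bid is Dune's $14,000, which sets the uniform price.

Verdant, Zephyr, Quill, Alder; each pays $14,000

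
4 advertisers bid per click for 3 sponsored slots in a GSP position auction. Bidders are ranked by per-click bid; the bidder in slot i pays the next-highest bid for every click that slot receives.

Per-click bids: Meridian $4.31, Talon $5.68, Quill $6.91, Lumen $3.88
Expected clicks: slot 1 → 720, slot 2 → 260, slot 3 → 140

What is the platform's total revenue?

Ranked by bid: $6.91 (Quill) > $5.68 (Talon) > $4.31 (Meridian) > $3.88 (Lumen)
Slot 1: Quill pays $5.68 × 720 = $4089.60
Slot 2: Talon pays $4.31 × 260 = $1120.60
Slot 3: Meridian pays $3.88 × 140 = $543.20
Total = $5753.40

Total revenue: $5753.40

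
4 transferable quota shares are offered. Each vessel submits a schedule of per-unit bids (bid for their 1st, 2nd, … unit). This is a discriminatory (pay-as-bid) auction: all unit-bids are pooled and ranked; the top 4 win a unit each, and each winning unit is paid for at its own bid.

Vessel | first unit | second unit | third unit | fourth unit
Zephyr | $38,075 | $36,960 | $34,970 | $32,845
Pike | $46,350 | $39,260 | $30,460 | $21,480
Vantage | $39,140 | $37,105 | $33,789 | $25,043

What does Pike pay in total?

Pooled unit-bids ranked (top 4): 46,350 (Pike-1), 39,260 (Pike-2), 39,140 (Vantage-1), 38,075 (Zephyr-1)
Next rejected bid: $37,105 (not a price — pay-as-bid).
Pike's winning unit-bids: 46,350 + 39,260 = $85,610.

Pike pays $85,610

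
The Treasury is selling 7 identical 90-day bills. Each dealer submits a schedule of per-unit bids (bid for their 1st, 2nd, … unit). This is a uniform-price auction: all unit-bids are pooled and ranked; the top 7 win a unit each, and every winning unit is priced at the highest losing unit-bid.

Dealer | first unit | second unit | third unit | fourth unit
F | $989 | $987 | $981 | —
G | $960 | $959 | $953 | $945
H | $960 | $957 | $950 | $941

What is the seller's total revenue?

Merging the schedules and taking the best 7: 989 (F-1), 987 (F-2), 981 (F-3), 960 (G-1), 960 (H-1), 959 (G-2), 957 (H-2)
First bid not allocated: $953.
Allocation: F 3, G 2, H 2. Every unit priced at $953.
Revenue = 7 × 953 = $6,671.

Total revenue: $6,671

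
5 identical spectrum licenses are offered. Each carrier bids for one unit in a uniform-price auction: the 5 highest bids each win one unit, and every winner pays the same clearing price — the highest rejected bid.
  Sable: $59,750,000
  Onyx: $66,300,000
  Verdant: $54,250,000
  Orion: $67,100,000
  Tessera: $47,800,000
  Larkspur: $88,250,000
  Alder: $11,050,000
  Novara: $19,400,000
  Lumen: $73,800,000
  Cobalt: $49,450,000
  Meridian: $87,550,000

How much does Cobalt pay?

Sorting: 88,250,000 (Larkspur), 87,550,000 (Meridian), 73,800,000 (Lumen), 67,100,000 (Orion), 66,300,000 (Onyx), 59,750,000 (Sable), 54,250,000 (Verdant), …
The 5 highest are Larkspur, Meridian, Lumen, Orion, Onyx.
First losing bid is Sable's $59,750,000, which sets the uniform price.
Cobalt does not win → pays $0.

Cobalt pays $0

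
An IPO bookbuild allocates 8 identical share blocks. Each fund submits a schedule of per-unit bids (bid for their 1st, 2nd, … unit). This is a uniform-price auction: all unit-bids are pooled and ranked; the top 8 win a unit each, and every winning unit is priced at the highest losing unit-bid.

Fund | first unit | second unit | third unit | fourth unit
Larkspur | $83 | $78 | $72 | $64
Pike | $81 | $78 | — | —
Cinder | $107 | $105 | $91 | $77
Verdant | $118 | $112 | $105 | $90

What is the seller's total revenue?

Total revenue: $648

Pooled unit-bids ranked (top 8): 118 (Verdant-1), 112 (Verdant-2), 107 (Cinder-1), 105 (Cinder-2), 105 (Verdant-3), 91 (Cinder-3), 90 (Verdant-4), 83 (Larkspur-1)
Highest rejected unit-bid = $81.
Allocation: Cinder 3, Larkspur 1, Verdant 4. Every unit priced at $81.
Revenue = 8 × 81 = $648.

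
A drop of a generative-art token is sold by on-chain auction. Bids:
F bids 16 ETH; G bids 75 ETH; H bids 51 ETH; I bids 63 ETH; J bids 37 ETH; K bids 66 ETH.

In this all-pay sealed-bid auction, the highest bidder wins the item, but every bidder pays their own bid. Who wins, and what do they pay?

G pays 75 ETH

Sorting bids: 75 (G) > 66 (K) > 63 (I) > 51 (H) > 37 (J) > 16 (F)
G is highest and takes the item; every bidder forfeits their bid.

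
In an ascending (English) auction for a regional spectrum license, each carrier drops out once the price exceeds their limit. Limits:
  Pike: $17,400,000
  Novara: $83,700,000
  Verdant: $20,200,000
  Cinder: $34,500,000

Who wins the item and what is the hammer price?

Limits ranked: 83,700,000 (Novara) > 34,500,000 (Cinder) > 20,200,000 (Verdant) > 17,400,000 (Pike)
Bidding ends when Cinder exits at $34,500,000; Novara takes it.

Novara wins at $34,500,000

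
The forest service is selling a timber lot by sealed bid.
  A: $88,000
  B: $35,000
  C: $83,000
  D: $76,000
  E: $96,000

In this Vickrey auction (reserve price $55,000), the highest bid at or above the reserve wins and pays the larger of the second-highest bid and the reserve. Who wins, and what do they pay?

Bids ranked: 96,000 (E) > 88,000 (A) > 83,000 (C) > 76,000 (D) > 35,000 (B)
E has the top bid at or above the reserve ($96,000).
Second-highest bid $88,000 exceeds the reserve $55,000 → payment $88,000.

E pays $88,000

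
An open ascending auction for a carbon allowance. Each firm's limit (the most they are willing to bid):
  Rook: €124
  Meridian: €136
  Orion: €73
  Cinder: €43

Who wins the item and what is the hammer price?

Meridian wins at €124

Sorting limits: 136 (Meridian) > 124 (Rook) > 73 (Orion) > 43 (Cinder)
Bidding ends when Rook exits at €124; Meridian takes it.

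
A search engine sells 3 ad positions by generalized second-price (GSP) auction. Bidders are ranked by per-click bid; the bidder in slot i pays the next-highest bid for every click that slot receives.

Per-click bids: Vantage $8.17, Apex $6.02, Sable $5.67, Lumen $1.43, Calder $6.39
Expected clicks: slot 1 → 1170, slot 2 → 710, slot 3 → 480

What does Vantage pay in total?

Vantage pays $7476.30

Per-click bids in order: $8.17 (Vantage) > $6.39 (Calder) > $6.02 (Apex) > $5.67 (Sable) > …
Vantage holds slot 1 → pays next bid $6.39 × 1170 clicks = $7476.30.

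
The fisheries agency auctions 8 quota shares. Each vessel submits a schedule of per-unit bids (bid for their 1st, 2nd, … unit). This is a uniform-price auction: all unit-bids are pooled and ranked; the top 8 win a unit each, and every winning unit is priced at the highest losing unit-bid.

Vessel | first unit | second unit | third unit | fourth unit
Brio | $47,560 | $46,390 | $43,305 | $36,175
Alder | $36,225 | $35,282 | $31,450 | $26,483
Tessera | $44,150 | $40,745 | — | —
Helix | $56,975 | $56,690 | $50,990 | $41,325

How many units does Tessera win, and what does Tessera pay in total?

Tessera: 1 unit, pays $40,745

Merging the schedules and taking the best 8: 56,975 (Helix-1), 56,690 (Helix-2), 50,990 (Helix-3), 47,560 (Brio-1), 46,390 (Brio-2), 44,150 (Tessera-1), 43,305 (Brio-3), 41,325 (Helix-4)
Highest rejected unit-bid = $40,745.
Tessera wins 1 unit(s) at $40,745 each.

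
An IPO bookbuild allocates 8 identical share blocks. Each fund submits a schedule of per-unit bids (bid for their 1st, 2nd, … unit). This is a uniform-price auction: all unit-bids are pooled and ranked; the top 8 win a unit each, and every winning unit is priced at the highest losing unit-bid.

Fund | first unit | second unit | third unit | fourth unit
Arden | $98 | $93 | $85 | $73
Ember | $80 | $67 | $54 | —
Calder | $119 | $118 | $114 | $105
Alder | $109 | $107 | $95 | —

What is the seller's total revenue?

All unit-bids, highest first — top 8: 119 (Calder-1), 118 (Calder-2), 114 (Calder-3), 109 (Alder-1), 107 (Alder-2), 105 (Calder-4), 98 (Arden-1), 95 (Alder-3)
The (k+1)-th unit-bid is $93.
Allocation: Alder 3, Arden 1, Calder 4. Every unit priced at $93.
Revenue = 8 × 93 = $744.

Total revenue: $744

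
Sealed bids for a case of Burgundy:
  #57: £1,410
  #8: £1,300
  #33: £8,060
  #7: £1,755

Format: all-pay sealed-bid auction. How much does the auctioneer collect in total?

Total revenue: £12,525

Bids ranked: 8,060 (#33) > 1,755 (#7) > 1,410 (#57) > 1,300 (#8)
Every bidder forfeits their bid regardless of winning.
Revenue = 1,410 + 1,300 + 8,060 + 1,755 = £12,525.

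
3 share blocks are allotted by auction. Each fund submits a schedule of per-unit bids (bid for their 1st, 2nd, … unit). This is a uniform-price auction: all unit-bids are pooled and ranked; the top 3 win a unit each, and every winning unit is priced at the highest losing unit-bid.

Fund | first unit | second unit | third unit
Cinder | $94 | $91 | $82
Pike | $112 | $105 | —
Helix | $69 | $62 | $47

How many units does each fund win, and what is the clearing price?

Pooled unit-bids ranked (top 3): 112 (Pike-1), 105 (Pike-2), 94 (Cinder-1)
Highest rejected unit-bid = $91.
Allocation: Cinder 1, Pike 2.

Cinder 1, Pike 2; clearing price $91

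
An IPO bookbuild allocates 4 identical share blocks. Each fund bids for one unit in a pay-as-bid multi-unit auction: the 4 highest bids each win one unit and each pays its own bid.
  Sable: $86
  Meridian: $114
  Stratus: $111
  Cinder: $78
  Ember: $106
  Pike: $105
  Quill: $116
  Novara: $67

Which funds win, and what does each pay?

Quill $116, Meridian $114, Stratus $111, Ember $106

Bids ranked high→low: 116 (Quill), 114 (Meridian), 111 (Stratus), 106 (Ember), 105 (Pike), 86 (Sable), …
The 4 highest are Quill, Meridian, Stratus, Ember.
Each winner pays its own bid: Quill $116, Meridian $114, Stratus $111, Ember $106.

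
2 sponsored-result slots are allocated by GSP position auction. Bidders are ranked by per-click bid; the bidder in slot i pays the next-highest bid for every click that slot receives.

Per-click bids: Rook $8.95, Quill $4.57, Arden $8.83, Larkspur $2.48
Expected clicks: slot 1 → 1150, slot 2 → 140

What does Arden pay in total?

Arden pays $639.80

Per-click bids in order: $8.95 (Rook) > $8.83 (Arden) > $4.57 (Quill) > …
Arden holds slot 2 → pays next bid $4.57 × 140 clicks = $639.80.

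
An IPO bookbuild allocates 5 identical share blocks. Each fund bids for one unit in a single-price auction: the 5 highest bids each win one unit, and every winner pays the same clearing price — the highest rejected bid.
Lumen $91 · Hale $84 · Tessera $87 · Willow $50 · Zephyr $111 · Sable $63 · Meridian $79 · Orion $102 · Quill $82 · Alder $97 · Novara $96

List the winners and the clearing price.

Ordering the bids: 111 (Zephyr), 102 (Orion), 97 (Alder), 96 (Novara), 91 (Lumen), 87 (Tessera), 84 (Hale), …
Top 5: Zephyr, Orion, Alder, Novara, Lumen.
Highest unsuccessful bid: $87 → clearing price.

Zephyr, Orion, Alder, Novara, Lumen; each pays $87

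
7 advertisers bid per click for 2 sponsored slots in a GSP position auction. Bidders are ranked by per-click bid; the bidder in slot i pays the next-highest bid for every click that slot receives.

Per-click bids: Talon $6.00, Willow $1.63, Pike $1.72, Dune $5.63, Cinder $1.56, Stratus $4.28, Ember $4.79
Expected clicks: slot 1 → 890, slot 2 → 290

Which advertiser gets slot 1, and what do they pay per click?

Per-click bids in order: $6.00 (Talon) > $5.63 (Dune) > $4.79 (Ember) > …
Slot 1 goes to the first-ranked bidder, Talon, who pays the next bid down: $5.63/click.

Talon; $5.63 per click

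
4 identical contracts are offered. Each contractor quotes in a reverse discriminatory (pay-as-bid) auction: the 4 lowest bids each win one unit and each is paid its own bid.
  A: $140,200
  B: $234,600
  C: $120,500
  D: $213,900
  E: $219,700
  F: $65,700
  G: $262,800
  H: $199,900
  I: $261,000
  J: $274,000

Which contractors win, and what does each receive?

F $65,700, C $120,500, A $140,200, H $199,900

Sorting: 65,700 (F), 120,500 (C), 140,200 (A), 199,900 (H), 213,900 (D), 219,700 (E), …
Lowest 4: F, C, A, H.
Each winner is paid its own bid: F $65,700, C $120,500, A $140,200, H $199,900.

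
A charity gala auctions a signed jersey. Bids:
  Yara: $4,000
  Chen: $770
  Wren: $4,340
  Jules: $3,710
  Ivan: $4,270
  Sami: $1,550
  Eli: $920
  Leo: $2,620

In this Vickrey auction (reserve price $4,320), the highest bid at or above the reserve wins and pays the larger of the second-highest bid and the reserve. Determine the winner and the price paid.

Bids in order: 4,340 (Wren) > 4,270 (Ivan) > 4,000 (Yara) > 3,710 (Jules) > 2,620 (Leo) > 1,550 (Sami) > …
Wren has the top bid at or above the reserve ($4,340).
Second-highest bid $4,270 is below the reserve $4,320, so the reserve binds → payment $4,320.

Wren pays $4,320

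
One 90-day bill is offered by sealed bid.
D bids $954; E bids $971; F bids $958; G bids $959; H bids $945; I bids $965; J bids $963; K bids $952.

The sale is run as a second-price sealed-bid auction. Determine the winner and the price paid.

E pays $965

Rule: the highest bidder wins and pays the second-highest bid.
Bids in order: 971 (E) > 965 (I) > 963 (J) > 959 (G) > 958 (F) > 954 (D) > …
E wins with the highest bid; price is set by the runner-up at $965.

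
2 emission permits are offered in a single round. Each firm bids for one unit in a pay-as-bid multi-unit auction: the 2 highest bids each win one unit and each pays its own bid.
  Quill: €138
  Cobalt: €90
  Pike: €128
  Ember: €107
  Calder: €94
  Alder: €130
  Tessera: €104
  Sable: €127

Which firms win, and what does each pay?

Quill €138, Alder €130

Ordering the bids: 138 (Quill), 130 (Alder), 128 (Pike), 127 (Sable), …
The 2 highest are Quill, Alder.
Each winner pays its own bid: Quill €138, Alder €130.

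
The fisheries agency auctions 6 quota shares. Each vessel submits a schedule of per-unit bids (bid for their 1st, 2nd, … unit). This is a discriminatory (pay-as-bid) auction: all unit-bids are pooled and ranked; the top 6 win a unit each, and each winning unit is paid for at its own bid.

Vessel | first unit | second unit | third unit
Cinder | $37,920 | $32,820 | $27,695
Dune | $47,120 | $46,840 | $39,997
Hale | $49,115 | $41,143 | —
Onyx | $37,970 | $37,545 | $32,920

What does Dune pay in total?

All unit-bids, highest first — top 6: 49,115 (Hale-1), 47,120 (Dune-1), 46,840 (Dune-2), 41,143 (Hale-2), 39,997 (Dune-3), 37,970 (Onyx-1)
Next rejected bid: $37,920 (not a price — pay-as-bid).
Dune's winning unit-bids: 47,120 + 46,840 + 39,997 = $133,957.

Dune pays $133,957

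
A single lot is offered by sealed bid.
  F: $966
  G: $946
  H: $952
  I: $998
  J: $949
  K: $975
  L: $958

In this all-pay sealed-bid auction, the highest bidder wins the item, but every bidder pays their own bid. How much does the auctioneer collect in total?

Total revenue: $6,744

Sorting bids: 998 (I) > 975 (K) > 966 (F) > 958 (L) > 952 (H) > 949 (J) > …
Every bidder forfeits their bid regardless of winning.
Revenue = 966 + 946 + 952 + 998 + 949 + 975 + 958 = $6,744.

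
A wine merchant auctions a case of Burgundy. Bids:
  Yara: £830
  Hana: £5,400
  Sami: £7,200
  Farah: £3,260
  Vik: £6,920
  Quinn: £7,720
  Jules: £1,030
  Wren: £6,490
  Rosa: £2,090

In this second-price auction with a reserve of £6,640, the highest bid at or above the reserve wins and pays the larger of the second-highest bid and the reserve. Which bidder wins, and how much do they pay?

Quinn pays £7,200

Rule: the highest bid at or above the reserve wins and pays the larger of the second-highest bid and the reserve.
Bids ranked: 7,720 (Quinn) > 7,200 (Sami) > 6,920 (Vik) > 6,490 (Wren) > 5,400 (Hana) > 3,260 (Farah) > …
Quinn has the top bid at or above the reserve (£7,720).
max(second-highest £7,200, reserve £6,640) = £7,200; the reserve does not bind.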